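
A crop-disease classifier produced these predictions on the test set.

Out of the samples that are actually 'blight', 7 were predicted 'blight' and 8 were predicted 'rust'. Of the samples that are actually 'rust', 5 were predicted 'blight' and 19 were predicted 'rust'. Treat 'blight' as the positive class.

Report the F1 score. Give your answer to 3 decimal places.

0.519

Precision = TP/(TP+FP) = 7/12 = 0.5833
Recall = TP/(TP+FN) = 7/15 = 0.4667
F1 = 2·TP/(2·TP+FP+FN) = 14/27 = 0.519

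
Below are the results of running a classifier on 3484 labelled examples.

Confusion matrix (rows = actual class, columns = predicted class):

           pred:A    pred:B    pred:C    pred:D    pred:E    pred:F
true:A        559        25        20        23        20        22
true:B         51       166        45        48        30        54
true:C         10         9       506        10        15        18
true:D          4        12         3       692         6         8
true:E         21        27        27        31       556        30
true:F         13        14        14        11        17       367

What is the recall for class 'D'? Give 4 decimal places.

0.9545

Treat 'D' as positive and all other classes as negative.
recall = TP/(TP+FN).
D: TP=692, FN=4+12+3+6+8=33 → 692/725 = 0.95448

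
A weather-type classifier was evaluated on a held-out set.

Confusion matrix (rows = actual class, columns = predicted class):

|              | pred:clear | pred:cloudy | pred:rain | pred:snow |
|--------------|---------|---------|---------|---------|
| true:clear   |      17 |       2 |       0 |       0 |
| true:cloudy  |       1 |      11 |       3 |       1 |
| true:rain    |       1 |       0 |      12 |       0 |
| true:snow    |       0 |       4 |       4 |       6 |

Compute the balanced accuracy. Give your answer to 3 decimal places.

Balanced accuracy = mean of per-class recall.
  clear: recall = 17/19 = 0.8947
  cloudy: recall = 11/16 = 0.6875
  rain: recall = 12/13 = 0.9231
  snow: recall = 6/14 = 0.4286
Mean = (0.8947 + 0.6875 + 0.9231 + 0.4286) / 4 = 0.733

0.733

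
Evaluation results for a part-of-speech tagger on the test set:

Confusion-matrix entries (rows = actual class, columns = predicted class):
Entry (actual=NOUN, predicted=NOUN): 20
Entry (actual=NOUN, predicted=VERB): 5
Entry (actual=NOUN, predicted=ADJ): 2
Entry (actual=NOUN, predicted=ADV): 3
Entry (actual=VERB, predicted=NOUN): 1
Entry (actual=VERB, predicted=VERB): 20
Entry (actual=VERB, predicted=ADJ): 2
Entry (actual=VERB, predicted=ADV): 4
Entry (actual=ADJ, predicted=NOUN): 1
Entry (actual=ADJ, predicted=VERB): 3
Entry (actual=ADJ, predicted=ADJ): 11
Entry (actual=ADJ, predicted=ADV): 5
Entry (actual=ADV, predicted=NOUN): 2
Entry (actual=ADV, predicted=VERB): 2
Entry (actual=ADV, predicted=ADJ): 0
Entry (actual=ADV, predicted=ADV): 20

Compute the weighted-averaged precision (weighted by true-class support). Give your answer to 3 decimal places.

0.719

Per-class precision (TP/(TP+FP)):
  NOUN: TP=20, FP=1+1+2=4 → 20/24 = 0.8333
  VERB: TP=20, FP=5+3+2=10 → 20/30 = 0.6667
  ADJ: TP=11, FP=2+2+0=4 → 11/15 = 0.7333
  ADV: TP=20, FP=3+4+5=12 → 20/32 = 0.6250
Weighted-precision = Σ (supportᵢ/N)·precisionᵢ with N=101: (30/101)·0.8333 + (27/101)·0.6667 + (20/101)·0.7333 + (24/101)·0.6250 = 0.719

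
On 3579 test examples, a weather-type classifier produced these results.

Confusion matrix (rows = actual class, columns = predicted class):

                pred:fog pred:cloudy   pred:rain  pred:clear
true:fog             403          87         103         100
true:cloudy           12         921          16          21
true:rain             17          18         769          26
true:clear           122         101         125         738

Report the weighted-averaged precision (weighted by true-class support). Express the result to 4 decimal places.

Per-class precision (TP/(TP+FP)):
  fog: TP=403, FP=12+17+122=151 → 403/554 = 0.72744
  cloudy: TP=921, FP=87+18+101=206 → 921/1127 = 0.81721
  rain: TP=769, FP=103+16+125=244 → 769/1013 = 0.75913
  clear: TP=738, FP=100+21+26=147 → 738/885 = 0.83390
Weighted-precision = Σ (supportᵢ/N)·precisionᵢ with N=3579: (693/3579)·0.72744 + (970/3579)·0.81721 + (830/3579)·0.75913 + (1086/3579)·0.83390 = 0.7914

0.7914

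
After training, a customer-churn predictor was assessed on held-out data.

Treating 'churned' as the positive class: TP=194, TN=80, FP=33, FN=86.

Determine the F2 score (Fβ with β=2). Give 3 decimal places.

Fβ = (1+β²)·TP / ((1+β²)·TP + β²·FN + FP), with β²=4
= 5·194 / (5·194 + 4·86 + 33) = 0.720

0.720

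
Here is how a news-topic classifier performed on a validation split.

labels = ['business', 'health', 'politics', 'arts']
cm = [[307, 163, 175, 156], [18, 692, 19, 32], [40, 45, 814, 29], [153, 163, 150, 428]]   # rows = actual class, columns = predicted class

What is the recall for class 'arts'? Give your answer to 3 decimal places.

Treat 'arts' as positive and all other classes as negative.
recall = TP/(TP+FN).
arts: TP=428, FN=153+163+150=466 → 428/894 = 0.4787

0.479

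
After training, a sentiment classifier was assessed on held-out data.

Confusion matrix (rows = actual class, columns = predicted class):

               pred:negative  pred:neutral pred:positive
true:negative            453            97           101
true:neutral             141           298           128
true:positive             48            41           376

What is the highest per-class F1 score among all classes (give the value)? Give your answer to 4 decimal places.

0.7028

Per-class F1 score (2·TP/(2·TP+FP+FN)):
  negative: TP=453, FP=141+48=189, FN=97+101=198 → 906/1293 = 0.70070
  neutral: TP=298, FP=97+41=138, FN=141+128=269 → 596/1003 = 0.59422
  positive: TP=376, FP=101+128=229, FN=48+41=89 → 752/1070 = 0.70280
Highest is class 'positive' with F1 score = 0.7028.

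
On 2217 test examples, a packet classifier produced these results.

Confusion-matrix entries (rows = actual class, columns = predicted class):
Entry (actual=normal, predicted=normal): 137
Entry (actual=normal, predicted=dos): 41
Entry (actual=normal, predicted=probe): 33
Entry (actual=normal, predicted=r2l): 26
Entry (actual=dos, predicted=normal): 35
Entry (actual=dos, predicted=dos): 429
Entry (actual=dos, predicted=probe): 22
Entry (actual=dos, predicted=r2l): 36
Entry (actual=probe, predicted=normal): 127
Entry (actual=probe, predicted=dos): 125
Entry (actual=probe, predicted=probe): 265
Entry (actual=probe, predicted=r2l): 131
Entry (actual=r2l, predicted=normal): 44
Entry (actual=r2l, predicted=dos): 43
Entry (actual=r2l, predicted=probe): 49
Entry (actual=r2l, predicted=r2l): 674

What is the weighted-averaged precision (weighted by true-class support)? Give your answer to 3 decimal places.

Per-class precision (TP/(TP+FP)):
  normal: TP=137, FP=35+127+44=206 → 137/343 = 0.3994
  dos: TP=429, FP=41+125+43=209 → 429/638 = 0.6724
  probe: TP=265, FP=33+22+49=104 → 265/369 = 0.7182
  r2l: TP=674, FP=26+36+131=193 → 674/867 = 0.7774
Weighted-precision = Σ (supportᵢ/N)·precisionᵢ with N=2217: (237/2217)·0.3994 + (522/2217)·0.6724 + (648/2217)·0.7182 + (810/2217)·0.7774 = 0.695

0.695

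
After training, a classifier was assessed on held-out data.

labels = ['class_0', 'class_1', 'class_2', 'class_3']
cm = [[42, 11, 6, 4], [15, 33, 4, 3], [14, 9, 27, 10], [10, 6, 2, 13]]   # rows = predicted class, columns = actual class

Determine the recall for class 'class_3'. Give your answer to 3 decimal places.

0.433

Treat 'class_3' as positive and all other classes as negative.
recall = TP/(TP+FN).
class_3: TP=13, FN=4+3+10=17 → 13/30 = 0.4333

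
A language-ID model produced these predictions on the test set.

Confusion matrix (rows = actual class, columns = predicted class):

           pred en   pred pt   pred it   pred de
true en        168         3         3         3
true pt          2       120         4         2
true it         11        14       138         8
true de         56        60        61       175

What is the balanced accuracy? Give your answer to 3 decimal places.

0.798

Balanced accuracy = mean of per-class recall.
  en: recall = 168/177 = 0.9492
  pt: recall = 120/128 = 0.9375
  it: recall = 138/171 = 0.8070
  de: recall = 175/352 = 0.4972
Mean = (0.9492 + 0.9375 + 0.8070 + 0.4972) / 4 = 0.798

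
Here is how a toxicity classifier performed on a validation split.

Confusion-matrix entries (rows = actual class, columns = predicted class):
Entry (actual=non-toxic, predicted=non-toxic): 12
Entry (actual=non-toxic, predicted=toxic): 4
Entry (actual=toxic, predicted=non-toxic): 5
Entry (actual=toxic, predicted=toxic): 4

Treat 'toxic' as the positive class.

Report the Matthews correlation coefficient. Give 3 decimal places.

0.200

MCC = (TP·TN − FP·FN) / √((TP+FP)(TP+FN)(TN+FP)(TN+FN))
Numerator = 4·12 − 4·5 = 28
Denominator = √(8·9·16·17) = √19584 = 139.9428
MCC = 28 / 139.9428 = 0.200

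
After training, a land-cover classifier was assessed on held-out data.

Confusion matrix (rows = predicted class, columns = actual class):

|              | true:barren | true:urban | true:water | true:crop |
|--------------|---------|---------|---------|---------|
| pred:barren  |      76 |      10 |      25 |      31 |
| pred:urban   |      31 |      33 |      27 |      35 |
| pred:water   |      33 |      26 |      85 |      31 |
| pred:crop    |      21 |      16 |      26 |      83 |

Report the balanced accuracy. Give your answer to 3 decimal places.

Balanced accuracy = mean of per-class recall.
  barren: recall = 76/161 = 0.4720
  urban: recall = 33/85 = 0.3882
  water: recall = 85/163 = 0.5215
  crop: recall = 83/180 = 0.4611
Mean = (0.4720 + 0.3882 + 0.5215 + 0.4611) / 4 = 0.461

0.461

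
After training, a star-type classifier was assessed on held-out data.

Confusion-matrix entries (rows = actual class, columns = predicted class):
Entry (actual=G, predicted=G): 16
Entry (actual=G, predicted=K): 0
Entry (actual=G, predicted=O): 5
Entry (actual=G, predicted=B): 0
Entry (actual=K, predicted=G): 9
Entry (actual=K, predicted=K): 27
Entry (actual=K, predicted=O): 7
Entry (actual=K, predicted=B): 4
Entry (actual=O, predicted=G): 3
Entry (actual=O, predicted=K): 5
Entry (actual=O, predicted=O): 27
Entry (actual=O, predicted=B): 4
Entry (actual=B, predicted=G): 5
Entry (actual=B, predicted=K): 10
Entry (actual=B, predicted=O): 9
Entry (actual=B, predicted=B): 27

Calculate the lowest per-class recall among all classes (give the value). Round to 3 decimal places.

Per-class recall (TP/(TP+FN)):
  G: TP=16, FN=0+5+0=5 → 16/21 = 0.7619
  K: TP=27, FN=9+7+4=20 → 27/47 = 0.5745
  O: TP=27, FN=3+5+4=12 → 27/39 = 0.6923
  B: TP=27, FN=5+10+9=24 → 27/51 = 0.5294
Lowest is class 'B' with recall = 0.529.

0.529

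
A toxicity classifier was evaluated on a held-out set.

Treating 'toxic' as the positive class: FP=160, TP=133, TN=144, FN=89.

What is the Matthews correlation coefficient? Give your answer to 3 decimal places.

MCC = (TP·TN − FP·FN) / √((TP+FP)(TP+FN)(TN+FP)(TN+FN))
Numerator = 133·144 − 160·89 = 4912
Denominator = √(293·222·304·233) = √4607338272 = 67877.3767
MCC = 4912 / 67877.3767 = 0.072

0.072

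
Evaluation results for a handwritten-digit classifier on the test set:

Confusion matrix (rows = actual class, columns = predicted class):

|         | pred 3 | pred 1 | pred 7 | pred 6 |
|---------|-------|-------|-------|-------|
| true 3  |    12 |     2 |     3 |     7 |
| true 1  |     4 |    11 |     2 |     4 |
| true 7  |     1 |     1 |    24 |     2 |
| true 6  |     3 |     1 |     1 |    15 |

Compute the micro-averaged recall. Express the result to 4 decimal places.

0.6667

Micro-averaging pools counts across classes: ΣTP=62, ΣFP=31, ΣFN=31.
Micro-recall = TP/(TP+FN) on pooled counts = 0.6667 (equals overall accuracy in single-label multiclass).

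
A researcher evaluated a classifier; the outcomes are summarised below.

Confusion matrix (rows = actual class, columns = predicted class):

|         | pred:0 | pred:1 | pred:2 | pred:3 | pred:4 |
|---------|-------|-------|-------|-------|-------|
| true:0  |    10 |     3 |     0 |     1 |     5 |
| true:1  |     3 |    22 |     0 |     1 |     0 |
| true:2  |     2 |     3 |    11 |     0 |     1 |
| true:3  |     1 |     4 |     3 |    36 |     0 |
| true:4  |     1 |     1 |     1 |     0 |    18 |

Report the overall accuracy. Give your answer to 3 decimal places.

0.764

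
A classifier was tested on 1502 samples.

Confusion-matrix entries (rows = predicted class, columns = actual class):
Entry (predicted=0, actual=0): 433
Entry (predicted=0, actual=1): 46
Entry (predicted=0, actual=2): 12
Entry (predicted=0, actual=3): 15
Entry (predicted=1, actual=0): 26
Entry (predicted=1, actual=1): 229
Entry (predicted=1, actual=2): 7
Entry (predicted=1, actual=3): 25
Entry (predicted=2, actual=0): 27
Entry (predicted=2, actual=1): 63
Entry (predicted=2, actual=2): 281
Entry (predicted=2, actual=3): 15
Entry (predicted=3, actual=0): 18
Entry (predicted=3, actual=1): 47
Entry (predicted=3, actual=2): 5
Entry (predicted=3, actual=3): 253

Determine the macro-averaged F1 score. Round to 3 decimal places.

Per-class F1 score (2·TP/(2·TP+FP+FN)):
  0: TP=433, FP=46+12+15=73, FN=26+27+18=71 → 866/1010 = 0.8574
  1: TP=229, FP=26+7+25=58, FN=46+63+47=156 → 458/672 = 0.6815
  2: TP=281, FP=27+63+15=105, FN=12+7+5=24 → 562/691 = 0.8133
  3: TP=253, FP=18+47+5=70, FN=15+25+15=55 → 506/631 = 0.8019
Macro-F1 score = mean = (0.8574 + 0.6815 + 0.8133 + 0.8019) / 4 = 0.789

0.789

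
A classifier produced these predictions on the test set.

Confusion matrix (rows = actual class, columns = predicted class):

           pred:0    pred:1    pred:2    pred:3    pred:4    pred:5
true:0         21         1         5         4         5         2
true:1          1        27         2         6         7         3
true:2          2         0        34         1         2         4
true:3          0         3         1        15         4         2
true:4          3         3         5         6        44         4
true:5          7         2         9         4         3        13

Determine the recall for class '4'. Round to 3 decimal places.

0.677

Treat '4' as positive and all other classes as negative.
recall = TP/(TP+FN).
4: TP=44, FN=3+3+5+6+4=21 → 44/65 = 0.6769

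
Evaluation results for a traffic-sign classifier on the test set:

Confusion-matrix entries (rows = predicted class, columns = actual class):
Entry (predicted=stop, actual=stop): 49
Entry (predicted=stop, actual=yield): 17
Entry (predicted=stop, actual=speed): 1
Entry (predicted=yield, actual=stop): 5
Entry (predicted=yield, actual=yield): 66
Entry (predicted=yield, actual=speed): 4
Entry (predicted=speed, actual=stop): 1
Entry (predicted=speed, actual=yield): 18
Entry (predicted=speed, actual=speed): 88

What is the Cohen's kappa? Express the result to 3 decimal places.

0.719

Observed agreement pₒ = trace/N = 203/249 = 0.8153
Expected agreement pₑ = Σ (rowᵢ·colᵢ)/N² = (55·67 + 101·75 + 93·107)/249² = 0.3421
κ = (pₒ − pₑ)/(1 − pₑ) = (0.8153 − 0.3421)/(1 − 0.3421) = 0.719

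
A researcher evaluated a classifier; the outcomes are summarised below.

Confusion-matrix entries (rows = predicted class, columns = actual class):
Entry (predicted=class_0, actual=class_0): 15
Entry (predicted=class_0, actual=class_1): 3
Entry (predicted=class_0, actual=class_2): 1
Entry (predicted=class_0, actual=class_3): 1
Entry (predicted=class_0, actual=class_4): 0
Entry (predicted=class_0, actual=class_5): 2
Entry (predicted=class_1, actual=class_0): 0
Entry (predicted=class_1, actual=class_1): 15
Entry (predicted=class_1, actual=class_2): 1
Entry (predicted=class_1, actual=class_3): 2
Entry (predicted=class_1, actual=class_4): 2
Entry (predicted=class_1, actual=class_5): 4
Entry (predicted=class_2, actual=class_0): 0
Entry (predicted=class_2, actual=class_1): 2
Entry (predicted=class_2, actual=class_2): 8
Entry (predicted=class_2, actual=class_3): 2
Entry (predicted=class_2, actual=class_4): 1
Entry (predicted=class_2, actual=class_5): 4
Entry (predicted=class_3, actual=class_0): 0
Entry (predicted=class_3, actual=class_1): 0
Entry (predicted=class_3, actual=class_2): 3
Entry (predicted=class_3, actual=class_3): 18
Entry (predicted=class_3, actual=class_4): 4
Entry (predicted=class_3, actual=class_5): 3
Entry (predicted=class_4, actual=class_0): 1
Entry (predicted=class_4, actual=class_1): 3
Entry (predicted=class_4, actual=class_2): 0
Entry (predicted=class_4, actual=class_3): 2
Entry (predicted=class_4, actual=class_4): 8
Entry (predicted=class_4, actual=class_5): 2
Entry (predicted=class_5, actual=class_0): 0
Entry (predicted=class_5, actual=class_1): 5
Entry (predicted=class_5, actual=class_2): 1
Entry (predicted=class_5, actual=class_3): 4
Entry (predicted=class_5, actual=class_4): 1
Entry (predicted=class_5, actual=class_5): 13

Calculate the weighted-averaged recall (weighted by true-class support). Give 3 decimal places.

Per-class recall (TP/(TP+FN)):
  class_0: TP=15, FN=0+0+0+1+0=1 → 15/16 = 0.9375
  class_1: TP=15, FN=3+2+0+3+5=13 → 15/28 = 0.5357
  class_2: TP=8, FN=1+1+3+0+1=6 → 8/14 = 0.5714
  class_3: TP=18, FN=1+2+2+2+4=11 → 18/29 = 0.6207
  class_4: TP=8, FN=0+2+1+4+1=8 → 8/16 = 0.5000
  class_5: TP=13, FN=2+4+4+3+2=15 → 13/28 = 0.4643
Weighted-recall = Σ (supportᵢ/N)·recallᵢ with N=131: (16/131)·0.9375 + (28/131)·0.5357 + (14/131)·0.5714 + (29/131)·0.6207 + (16/131)·0.5000 + (28/131)·0.4643 = 0.588

0.588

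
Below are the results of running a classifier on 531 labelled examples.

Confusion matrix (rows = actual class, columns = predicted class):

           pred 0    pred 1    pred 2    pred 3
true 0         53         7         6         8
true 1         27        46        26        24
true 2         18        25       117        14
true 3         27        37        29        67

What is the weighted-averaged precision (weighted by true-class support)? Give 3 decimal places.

0.546

Per-class precision (TP/(TP+FP)):
  0: TP=53, FP=27+18+27=72 → 53/125 = 0.4240
  1: TP=46, FP=7+25+37=69 → 46/115 = 0.4000
  2: TP=117, FP=6+26+29=61 → 117/178 = 0.6573
  3: TP=67, FP=8+24+14=46 → 67/113 = 0.5929
Weighted-precision = Σ (supportᵢ/N)·precisionᵢ with N=531: (74/531)·0.4240 + (123/531)·0.4000 + (174/531)·0.6573 + (160/531)·0.5929 = 0.546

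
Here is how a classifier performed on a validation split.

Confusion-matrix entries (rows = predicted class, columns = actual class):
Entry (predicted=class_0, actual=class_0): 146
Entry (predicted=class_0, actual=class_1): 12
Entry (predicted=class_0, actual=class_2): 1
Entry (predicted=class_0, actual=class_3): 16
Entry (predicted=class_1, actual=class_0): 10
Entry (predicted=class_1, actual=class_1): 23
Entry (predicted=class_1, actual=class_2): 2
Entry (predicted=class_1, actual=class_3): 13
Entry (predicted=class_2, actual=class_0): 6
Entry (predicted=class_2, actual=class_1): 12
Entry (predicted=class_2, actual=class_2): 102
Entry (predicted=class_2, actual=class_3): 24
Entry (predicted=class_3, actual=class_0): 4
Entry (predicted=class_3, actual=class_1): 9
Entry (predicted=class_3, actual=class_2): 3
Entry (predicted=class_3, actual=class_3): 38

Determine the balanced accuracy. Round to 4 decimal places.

Balanced accuracy = mean of per-class recall.
  class_0: recall = 146/166 = 0.87952
  class_1: recall = 23/56 = 0.41071
  class_2: recall = 102/108 = 0.94444
  class_3: recall = 38/91 = 0.41758
Mean = (0.87952 + 0.41071 + 0.94444 + 0.41758) / 4 = 0.6631

0.6631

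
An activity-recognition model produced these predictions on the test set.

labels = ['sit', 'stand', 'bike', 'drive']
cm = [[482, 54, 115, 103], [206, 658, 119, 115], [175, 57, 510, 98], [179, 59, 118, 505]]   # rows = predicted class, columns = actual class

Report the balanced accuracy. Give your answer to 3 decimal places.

0.616

Balanced accuracy = mean of per-class recall.
  sit: recall = 482/1042 = 0.4626
  stand: recall = 658/828 = 0.7947
  bike: recall = 510/862 = 0.5916
  drive: recall = 505/821 = 0.6151
Mean = (0.4626 + 0.7947 + 0.5916 + 0.6151) / 4 = 0.616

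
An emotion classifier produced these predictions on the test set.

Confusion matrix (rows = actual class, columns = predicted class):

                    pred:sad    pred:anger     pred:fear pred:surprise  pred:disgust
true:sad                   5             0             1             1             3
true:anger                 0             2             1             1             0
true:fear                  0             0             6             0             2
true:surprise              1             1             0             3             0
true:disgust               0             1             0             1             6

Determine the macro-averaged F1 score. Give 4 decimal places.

0.6104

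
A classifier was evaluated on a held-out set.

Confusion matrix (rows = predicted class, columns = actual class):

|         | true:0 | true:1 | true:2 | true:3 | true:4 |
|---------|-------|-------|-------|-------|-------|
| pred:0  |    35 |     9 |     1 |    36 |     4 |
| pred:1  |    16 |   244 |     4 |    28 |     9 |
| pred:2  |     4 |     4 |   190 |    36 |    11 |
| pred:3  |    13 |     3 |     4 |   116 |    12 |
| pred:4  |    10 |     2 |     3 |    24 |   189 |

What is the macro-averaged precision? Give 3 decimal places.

0.722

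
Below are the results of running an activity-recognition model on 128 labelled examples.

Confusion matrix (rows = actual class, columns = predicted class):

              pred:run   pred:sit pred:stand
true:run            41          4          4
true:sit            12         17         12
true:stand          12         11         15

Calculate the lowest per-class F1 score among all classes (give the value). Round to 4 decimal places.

Per-class F1 score (2·TP/(2·TP+FP+FN)):
  run: TP=41, FP=12+12=24, FN=4+4=8 → 82/114 = 0.71930
  sit: TP=17, FP=4+11=15, FN=12+12=24 → 34/73 = 0.46575
  stand: TP=15, FP=4+12=16, FN=12+11=23 → 30/69 = 0.43478
Lowest is class 'stand' with F1 score = 0.4348.

0.4348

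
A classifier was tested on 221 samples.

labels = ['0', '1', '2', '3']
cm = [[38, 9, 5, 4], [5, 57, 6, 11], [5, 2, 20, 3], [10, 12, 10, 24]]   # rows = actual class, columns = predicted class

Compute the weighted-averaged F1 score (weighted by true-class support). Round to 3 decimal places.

Per-class F1 score (2·TP/(2·TP+FP+FN)):
  0: TP=38, FP=5+5+10=20, FN=9+5+4=18 → 76/114 = 0.6667
  1: TP=57, FP=9+2+12=23, FN=5+6+11=22 → 114/159 = 0.7170
  2: TP=20, FP=5+6+10=21, FN=5+2+3=10 → 40/71 = 0.5634
  3: TP=24, FP=4+11+3=18, FN=10+12+10=32 → 48/98 = 0.4898
Weighted-F1 score = Σ (supportᵢ/N)·F1 scoreᵢ with N=221: (56/221)·0.6667 + (79/221)·0.7170 + (30/221)·0.5634 + (56/221)·0.4898 = 0.626

0.626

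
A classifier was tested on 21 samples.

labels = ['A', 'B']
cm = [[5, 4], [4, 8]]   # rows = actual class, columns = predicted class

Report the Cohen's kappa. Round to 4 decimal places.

0.2222

Observed agreement pₒ = trace/N = 13/21 = 0.61905
Expected agreement pₑ = Σ (rowᵢ·colᵢ)/N² = (9·9 + 12·12)/21² = 0.51020
κ = (pₒ − pₑ)/(1 − pₑ) = (0.61905 − 0.51020)/(1 − 0.51020) = 0.2222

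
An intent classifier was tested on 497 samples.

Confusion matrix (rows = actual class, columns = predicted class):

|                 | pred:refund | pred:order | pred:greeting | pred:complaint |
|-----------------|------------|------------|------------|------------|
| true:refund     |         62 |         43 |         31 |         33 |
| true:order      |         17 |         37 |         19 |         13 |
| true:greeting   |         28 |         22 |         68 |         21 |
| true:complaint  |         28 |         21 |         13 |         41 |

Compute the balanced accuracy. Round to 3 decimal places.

Balanced accuracy = mean of per-class recall.
  refund: recall = 62/169 = 0.3669
  order: recall = 37/86 = 0.4302
  greeting: recall = 68/139 = 0.4892
  complaint: recall = 41/103 = 0.3981
Mean = (0.3669 + 0.4302 + 0.4892 + 0.3981) / 4 = 0.421

0.421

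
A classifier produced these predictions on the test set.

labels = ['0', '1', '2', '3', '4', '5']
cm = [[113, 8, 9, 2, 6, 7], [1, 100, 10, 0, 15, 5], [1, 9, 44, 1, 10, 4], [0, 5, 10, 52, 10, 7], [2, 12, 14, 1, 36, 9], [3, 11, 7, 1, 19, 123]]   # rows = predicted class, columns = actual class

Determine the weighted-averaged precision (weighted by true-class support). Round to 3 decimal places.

Per-class precision (TP/(TP+FP)):
  0: TP=113, FP=8+9+2+6+7=32 → 113/145 = 0.7793
  1: TP=100, FP=1+10+0+15+5=31 → 100/131 = 0.7634
  2: TP=44, FP=1+9+1+10+4=25 → 44/69 = 0.6377
  3: TP=52, FP=0+5+10+10+7=32 → 52/84 = 0.6190
  4: TP=36, FP=2+12+14+1+9=38 → 36/74 = 0.4865
  5: TP=123, FP=3+11+7+1+19=41 → 123/164 = 0.7500
Weighted-precision = Σ (supportᵢ/N)·precisionᵢ with N=667: (120/667)·0.7793 + (145/667)·0.7634 + (94/667)·0.6377 + (57/667)·0.6190 + (96/667)·0.4865 + (155/667)·0.7500 = 0.693

0.693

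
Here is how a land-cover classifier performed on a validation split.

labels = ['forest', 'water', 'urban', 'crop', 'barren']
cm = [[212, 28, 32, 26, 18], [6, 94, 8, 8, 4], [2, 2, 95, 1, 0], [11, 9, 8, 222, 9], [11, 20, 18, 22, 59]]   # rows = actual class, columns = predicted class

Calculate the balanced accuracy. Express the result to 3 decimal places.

Balanced accuracy = mean of per-class recall.
  forest: recall = 212/316 = 0.6709
  water: recall = 94/120 = 0.7833
  urban: recall = 95/100 = 0.9500
  crop: recall = 222/259 = 0.8571
  barren: recall = 59/130 = 0.4538
Mean = (0.6709 + 0.7833 + 0.9500 + 0.8571 + 0.4538) / 5 = 0.743

0.743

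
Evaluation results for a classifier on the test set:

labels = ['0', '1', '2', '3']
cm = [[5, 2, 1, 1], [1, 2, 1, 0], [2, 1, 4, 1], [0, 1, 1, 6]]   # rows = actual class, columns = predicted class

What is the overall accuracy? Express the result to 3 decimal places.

0.586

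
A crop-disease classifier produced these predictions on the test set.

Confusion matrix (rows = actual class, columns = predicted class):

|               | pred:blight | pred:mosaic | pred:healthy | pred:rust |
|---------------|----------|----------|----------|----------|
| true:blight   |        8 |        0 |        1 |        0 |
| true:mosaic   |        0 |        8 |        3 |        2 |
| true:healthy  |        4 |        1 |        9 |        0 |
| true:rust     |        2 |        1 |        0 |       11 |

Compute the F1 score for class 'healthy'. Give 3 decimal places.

Treat 'healthy' as positive and all other classes as negative.
F1 score = 2·TP/(2·TP+FP+FN).
healthy: TP=9, FP=1+3+0=4, FN=4+1+0=5 → 18/27 = 0.6667

0.667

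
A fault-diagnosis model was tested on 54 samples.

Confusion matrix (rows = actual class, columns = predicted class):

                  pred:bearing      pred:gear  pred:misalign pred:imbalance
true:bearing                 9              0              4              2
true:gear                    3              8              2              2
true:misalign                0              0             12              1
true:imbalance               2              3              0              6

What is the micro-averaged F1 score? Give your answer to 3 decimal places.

0.648

Micro-averaging pools counts across classes: ΣTP=35, ΣFP=19, ΣFN=19.
Micro-F1 score = 2·TP/(2·TP+FP+FN) on pooled counts = 0.648 (equals overall accuracy in single-label multiclass).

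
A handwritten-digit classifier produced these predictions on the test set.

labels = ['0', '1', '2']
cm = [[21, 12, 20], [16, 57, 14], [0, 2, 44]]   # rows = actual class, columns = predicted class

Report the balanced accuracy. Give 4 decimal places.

0.6693

Balanced accuracy = mean of per-class recall.
  0: recall = 21/53 = 0.39623
  1: recall = 57/87 = 0.65517
  2: recall = 44/46 = 0.95652
Mean = (0.39623 + 0.65517 + 0.95652) / 3 = 0.6693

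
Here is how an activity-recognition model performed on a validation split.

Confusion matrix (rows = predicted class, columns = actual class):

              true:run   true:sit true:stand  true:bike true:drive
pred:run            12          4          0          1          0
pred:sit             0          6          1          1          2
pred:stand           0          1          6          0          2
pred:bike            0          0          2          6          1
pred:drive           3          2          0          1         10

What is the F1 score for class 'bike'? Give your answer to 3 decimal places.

0.667

Treat 'bike' as positive and all other classes as negative.
F1 score = 2·TP/(2·TP+FP+FN).
bike: TP=6, FP=0+0+2+1=3, FN=1+1+0+1=3 → 12/18 = 0.6667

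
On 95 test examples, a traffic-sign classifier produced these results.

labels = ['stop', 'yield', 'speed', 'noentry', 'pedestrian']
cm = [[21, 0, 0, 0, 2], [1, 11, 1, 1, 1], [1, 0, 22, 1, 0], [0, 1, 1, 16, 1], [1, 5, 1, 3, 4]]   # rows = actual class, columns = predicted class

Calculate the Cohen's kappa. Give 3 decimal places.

0.719

Observed agreement pₒ = trace/N = 74/95 = 0.7789
Expected agreement pₑ = Σ (rowᵢ·colᵢ)/N² = (23·24 + 15·17 + 24·25 + 19·21 + 14·8)/95² = 0.2125
κ = (pₒ − pₑ)/(1 − pₑ) = (0.7789 − 0.2125)/(1 − 0.2125) = 0.719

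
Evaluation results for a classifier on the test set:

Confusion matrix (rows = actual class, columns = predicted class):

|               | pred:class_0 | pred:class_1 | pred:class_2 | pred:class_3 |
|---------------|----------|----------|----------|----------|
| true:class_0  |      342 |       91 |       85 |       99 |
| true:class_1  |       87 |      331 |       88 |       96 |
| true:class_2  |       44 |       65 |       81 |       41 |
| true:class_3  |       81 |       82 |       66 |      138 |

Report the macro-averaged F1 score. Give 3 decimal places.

0.454

Per-class F1 score (2·TP/(2·TP+FP+FN)):
  class_0: TP=342, FP=87+44+81=212, FN=91+85+99=275 → 684/1171 = 0.5841
  class_1: TP=331, FP=91+65+82=238, FN=87+88+96=271 → 662/1171 = 0.5653
  class_2: TP=81, FP=85+88+66=239, FN=44+65+41=150 → 162/551 = 0.2940
  class_3: TP=138, FP=99+96+41=236, FN=81+82+66=229 → 276/741 = 0.3725
Macro-F1 score = mean = (0.5841 + 0.5653 + 0.2940 + 0.3725) / 4 = 0.454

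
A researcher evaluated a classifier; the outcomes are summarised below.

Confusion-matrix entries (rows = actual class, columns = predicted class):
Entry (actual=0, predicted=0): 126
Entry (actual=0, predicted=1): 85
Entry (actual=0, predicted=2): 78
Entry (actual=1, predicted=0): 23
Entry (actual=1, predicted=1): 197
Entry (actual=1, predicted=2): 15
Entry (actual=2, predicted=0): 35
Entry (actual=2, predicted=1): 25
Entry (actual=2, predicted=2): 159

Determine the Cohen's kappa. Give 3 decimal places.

Observed agreement pₒ = trace/N = 482/743 = 0.6487
Expected agreement pₑ = Σ (rowᵢ·colᵢ)/N² = (289·184 + 235·307 + 219·252)/743² = 0.3270
κ = (pₒ − pₑ)/(1 − pₑ) = (0.6487 − 0.3270)/(1 − 0.3270) = 0.478

0.478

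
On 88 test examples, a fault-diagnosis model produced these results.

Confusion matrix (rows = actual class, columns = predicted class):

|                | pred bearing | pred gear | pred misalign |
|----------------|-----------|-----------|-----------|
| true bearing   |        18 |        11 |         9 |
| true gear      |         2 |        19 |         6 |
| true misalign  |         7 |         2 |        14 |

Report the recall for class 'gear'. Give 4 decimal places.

0.7037

Take TP from the diagonal, FP from the rest of the 'gear' prediction marginal, FN from the rest of the 'gear' actual marginal.
recall = TP/(TP+FN).
gear: TP=19, FN=2+6=8 → 19/27 = 0.70370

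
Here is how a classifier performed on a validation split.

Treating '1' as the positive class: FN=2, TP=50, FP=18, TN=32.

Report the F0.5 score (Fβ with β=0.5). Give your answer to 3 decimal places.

Fβ = (1+β²)·TP / ((1+β²)·TP + β²·FN + FP), with β²=1/4
= 1.25·50 / (1.25·50 + 0.25·2 + 18) = 0.772

0.772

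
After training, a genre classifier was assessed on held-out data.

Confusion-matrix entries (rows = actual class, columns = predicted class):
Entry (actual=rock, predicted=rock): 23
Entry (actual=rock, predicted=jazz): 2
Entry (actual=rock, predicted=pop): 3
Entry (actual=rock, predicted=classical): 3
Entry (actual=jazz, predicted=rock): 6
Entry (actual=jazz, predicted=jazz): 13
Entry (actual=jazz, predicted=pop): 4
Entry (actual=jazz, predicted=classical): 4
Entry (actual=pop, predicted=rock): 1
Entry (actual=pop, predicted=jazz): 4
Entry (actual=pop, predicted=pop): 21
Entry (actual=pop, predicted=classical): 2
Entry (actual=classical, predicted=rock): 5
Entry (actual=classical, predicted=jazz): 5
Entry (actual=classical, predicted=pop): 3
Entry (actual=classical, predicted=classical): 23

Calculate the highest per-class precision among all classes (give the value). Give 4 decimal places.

Per-class precision (TP/(TP+FP)):
  rock: TP=23, FP=6+1+5=12 → 23/35 = 0.65714
  jazz: TP=13, FP=2+4+5=11 → 13/24 = 0.54167
  pop: TP=21, FP=3+4+3=10 → 21/31 = 0.67742
  classical: TP=23, FP=3+4+2=9 → 23/32 = 0.71875
Highest is class 'classical' with precision = 0.7188.

0.7188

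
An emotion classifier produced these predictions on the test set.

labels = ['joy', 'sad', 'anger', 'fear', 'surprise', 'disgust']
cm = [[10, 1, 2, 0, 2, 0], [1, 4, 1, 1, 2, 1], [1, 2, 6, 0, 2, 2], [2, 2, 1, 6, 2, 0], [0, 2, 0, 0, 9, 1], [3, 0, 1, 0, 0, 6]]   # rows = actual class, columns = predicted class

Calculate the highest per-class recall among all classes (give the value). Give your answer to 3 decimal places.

0.750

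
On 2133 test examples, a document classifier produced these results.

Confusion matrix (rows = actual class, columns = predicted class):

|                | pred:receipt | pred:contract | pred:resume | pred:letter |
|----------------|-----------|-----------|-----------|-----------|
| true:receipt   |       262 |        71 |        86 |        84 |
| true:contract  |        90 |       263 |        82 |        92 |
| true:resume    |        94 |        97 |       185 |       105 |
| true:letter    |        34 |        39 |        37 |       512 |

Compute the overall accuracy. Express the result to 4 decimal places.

Accuracy = trace / total = (262+263+185+512=1222) / 2133 = 1222/2133 = 0.5729

0.5729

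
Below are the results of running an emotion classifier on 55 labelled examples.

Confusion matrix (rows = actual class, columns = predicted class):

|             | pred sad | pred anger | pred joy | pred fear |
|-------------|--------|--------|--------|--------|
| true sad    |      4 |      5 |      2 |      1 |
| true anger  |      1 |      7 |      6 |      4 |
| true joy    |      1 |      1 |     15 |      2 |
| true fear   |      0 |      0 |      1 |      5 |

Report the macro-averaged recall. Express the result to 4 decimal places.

0.5863

Per-class recall (TP/(TP+FN)):
  sad: TP=4, FN=5+2+1=8 → 4/12 = 0.33333
  anger: TP=7, FN=1+6+4=11 → 7/18 = 0.38889
  joy: TP=15, FN=1+1+2=4 → 15/19 = 0.78947
  fear: TP=5, FN=0+0+1=1 → 5/6 = 0.83333
Macro-recall = mean = (0.33333 + 0.38889 + 0.78947 + 0.83333) / 4 = 0.5863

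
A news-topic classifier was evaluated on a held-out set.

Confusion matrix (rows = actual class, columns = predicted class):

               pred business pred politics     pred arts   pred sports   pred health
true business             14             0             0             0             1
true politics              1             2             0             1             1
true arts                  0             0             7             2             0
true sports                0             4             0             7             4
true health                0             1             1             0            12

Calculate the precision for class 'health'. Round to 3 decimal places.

0.667

Take TP from the diagonal, FP from the rest of the 'health' prediction marginal, FN from the rest of the 'health' actual marginal.
precision = TP/(TP+FP).
health: TP=12, FP=1+1+0+4=6 → 12/18 = 0.6667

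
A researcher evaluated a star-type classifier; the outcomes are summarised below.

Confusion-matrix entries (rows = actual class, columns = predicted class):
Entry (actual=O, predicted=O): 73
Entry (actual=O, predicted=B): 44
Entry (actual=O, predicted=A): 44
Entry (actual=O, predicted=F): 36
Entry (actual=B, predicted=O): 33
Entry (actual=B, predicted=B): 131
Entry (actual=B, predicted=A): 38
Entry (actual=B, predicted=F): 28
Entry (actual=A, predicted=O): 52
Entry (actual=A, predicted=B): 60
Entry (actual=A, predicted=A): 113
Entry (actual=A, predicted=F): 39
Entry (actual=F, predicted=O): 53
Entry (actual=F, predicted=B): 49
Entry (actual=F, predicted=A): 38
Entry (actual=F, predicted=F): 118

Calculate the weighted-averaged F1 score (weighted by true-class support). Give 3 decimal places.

Per-class F1 score (2·TP/(2·TP+FP+FN)):
  O: TP=73, FP=33+52+53=138, FN=44+44+36=124 → 146/408 = 0.3578
  B: TP=131, FP=44+60+49=153, FN=33+38+28=99 → 262/514 = 0.5097
  A: TP=113, FP=44+38+38=120, FN=52+60+39=151 → 226/497 = 0.4547
  F: TP=118, FP=36+28+39=103, FN=53+49+38=140 → 236/479 = 0.4927
Weighted-F1 score = Σ (supportᵢ/N)·F1 scoreᵢ with N=949: (197/949)·0.3578 + (230/949)·0.5097 + (264/949)·0.4547 + (258/949)·0.4927 = 0.458

0.458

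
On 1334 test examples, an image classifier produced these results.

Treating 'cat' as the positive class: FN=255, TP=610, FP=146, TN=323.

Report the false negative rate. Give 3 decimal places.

0.295

FNR = FN/(FN+TP) = 255/(255+610) = 0.295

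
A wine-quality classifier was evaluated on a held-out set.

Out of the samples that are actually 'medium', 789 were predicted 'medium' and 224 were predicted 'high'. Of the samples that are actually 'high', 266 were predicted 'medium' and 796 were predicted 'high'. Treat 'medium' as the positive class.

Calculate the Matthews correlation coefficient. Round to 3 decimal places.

MCC = (TP·TN − FP·FN) / √((TP+FP)(TP+FN)(TN+FP)(TN+FN))
Numerator = 789·796 − 266·224 = 568460
Denominator = √(1055·1013·1062·1020) = √1157674836600 = 1075952.9900
MCC = 568460 / 1075952.9900 = 0.528

0.528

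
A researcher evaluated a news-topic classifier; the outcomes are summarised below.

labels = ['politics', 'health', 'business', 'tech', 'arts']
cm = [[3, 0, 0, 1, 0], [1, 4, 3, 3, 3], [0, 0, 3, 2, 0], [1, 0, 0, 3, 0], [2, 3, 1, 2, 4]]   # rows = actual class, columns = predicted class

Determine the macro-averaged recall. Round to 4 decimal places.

0.5438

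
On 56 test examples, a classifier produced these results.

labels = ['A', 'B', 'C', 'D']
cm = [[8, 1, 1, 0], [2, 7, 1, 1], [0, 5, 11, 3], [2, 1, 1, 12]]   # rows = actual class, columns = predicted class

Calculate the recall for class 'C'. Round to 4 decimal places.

0.5789

Treat 'C' as positive and all other classes as negative.
recall = TP/(TP+FN).
C: TP=11, FN=0+5+3=8 → 11/19 = 0.57895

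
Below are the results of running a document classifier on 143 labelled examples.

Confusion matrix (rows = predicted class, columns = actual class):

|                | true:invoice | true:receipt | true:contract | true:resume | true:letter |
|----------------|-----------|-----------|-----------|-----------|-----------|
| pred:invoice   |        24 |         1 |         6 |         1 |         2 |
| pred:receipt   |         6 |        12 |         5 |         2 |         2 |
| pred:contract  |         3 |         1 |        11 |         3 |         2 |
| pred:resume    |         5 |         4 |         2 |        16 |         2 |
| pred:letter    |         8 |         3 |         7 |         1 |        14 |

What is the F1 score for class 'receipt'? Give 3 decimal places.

Take TP from the diagonal, FP from the rest of the 'receipt' prediction marginal, FN from the rest of the 'receipt' actual marginal.
F1 score = 2·TP/(2·TP+FP+FN).
receipt: TP=12, FP=6+5+2+2=15, FN=1+1+4+3=9 → 24/48 = 0.5000

0.500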